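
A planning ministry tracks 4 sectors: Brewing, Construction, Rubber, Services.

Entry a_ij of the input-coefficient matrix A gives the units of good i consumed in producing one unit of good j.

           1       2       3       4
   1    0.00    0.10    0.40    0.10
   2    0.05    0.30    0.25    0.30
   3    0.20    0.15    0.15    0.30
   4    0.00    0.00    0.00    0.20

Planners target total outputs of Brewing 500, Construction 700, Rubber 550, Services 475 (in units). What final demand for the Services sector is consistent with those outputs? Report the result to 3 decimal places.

d_4 = 380.000

I − A =
  [   1.00    -0.10    -0.40    -0.10]
  [  -0.05     0.70    -0.25    -0.30]
  [  -0.20    -0.15     0.85    -0.30]
  [   0.00     0.00     0.00     0.80]
d = (I − A) x:
  d_1 = (+1.00)·500 + (-0.10)·700 + (-0.40)·550 + (-0.10)·475 = 162.500
  d_2 = (-0.05)·500 + (+0.70)·700 + (-0.25)·550 + (-0.30)·475 = 185.000
  d_3 = (-0.20)·500 + (-0.15)·700 + (+0.85)·550 + (-0.30)·475 = 120.000
  d_4 = (+0.00)·500 + (+0.00)·700 + (+0.00)·550 + (+0.80)·475 = 380.000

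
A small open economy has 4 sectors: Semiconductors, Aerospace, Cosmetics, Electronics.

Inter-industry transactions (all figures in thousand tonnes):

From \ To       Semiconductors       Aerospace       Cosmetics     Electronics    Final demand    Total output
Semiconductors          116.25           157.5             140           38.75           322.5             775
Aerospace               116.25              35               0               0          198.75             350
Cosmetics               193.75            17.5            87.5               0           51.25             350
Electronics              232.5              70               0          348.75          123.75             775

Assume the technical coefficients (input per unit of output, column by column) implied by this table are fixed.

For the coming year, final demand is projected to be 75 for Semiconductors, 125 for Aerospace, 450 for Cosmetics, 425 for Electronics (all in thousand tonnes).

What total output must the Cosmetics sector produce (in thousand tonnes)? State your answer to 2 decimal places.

x_3 = 848.96

Technical coefficients a_ij = z_ij / X_j:
  a_11 = 116.25/775 = 0.15, a_21 = 116.25/775 = 0.15, a_31 = 193.75/775 = 0.25, a_41 = 232.5/775 = 0.30
  a_12 = 157.5/350 = 0.45, a_22 = 35/350 = 0.10, a_32 = 17.5/350 = 0.05, a_42 = 70/350 = 0.20
  a_13 = 140/350 = 0.40, a_23 = 0/350 = 0.00, a_33 = 87.5/350 = 0.25, a_43 = 0/350 = 0.00
  a_14 = 38.75/775 = 0.05, a_24 = 0/775 = 0.00, a_34 = 0/775 = 0.00, a_44 = 348.75/775 = 0.45
I − A =
  [   0.85    -0.45    -0.40    -0.05]
  [  -0.15     0.90     0.00     0.00]
  [  -0.25    -0.05     0.75     0.00]
  [  -0.30    -0.20     0.00     0.55]
Compute the cofactors C_ij = (−1)^(i+j)·(3×3 minor ij) of I−A; the adjugate is their transpose:
adj(I−A) = Cᵀ =
  [ 0.371250   0.204125   0.198000   0.033750]
  [ 0.061875   0.284375   0.033000   0.005625]
  [ 0.127875   0.087000   0.368625   0.011625]
  [ 0.225000   0.214750   0.120000   0.430125]
det(I−A) = Σ_j (I−A)_1j·C_1j = (0.85)(0.371250) + (-0.45)(0.061875) + (-0.40)(0.127875) + (-0.05)(0.225000) = 0.22531875
(I − A)⁻¹ = adj(I−A) / det(I−A) ≈
  [   1.6477     0.9059     0.8788     0.1498]
  [   0.2746     1.2621     0.1465     0.0250]
  [   0.5675     0.3861     1.6360     0.0516]
  [   0.9986     0.9531     0.5326     1.9090]
x = (I − A)⁻¹ d = adj(I−A)·d / det(I−A), with det(I−A) = 0.22531875:
  x_1 = (0.371250·75 + 0.204125·125 + 0.198000·450 + 0.033750·425) / 0.22531875 = 156.803125 / 0.22531875 ≈ 695.92
  x_2 = (0.061875·75 + 0.284375·125 + 0.033000·450 + 0.005625·425) / 0.22531875 = 57.428125 / 0.22531875 ≈ 254.88
  x_3 = (0.127875·75 + 0.087000·125 + 0.368625·450 + 0.011625·425) / 0.22531875 = 191.2875 / 0.22531875 ≈ 848.96
  x_4 = (0.225000·75 + 0.214750·125 + 0.120000·450 + 0.430125·425) / 0.22531875 = 280.521875 / 0.22531875 ≈ 1245.00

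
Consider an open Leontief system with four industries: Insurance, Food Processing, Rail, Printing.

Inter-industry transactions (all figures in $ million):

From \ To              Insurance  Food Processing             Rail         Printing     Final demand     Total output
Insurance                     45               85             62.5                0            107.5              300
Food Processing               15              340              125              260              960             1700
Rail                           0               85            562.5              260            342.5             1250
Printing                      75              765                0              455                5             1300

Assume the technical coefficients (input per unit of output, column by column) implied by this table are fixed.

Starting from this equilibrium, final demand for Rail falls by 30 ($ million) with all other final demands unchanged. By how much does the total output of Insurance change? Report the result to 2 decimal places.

Δx_1 = -4.00

Technical coefficients a_ij = z_ij / X_j:
  a_11 = 45/300 = 0.15, a_21 = 15/300 = 0.05, a_31 = 0/300 = 0.00, a_41 = 75/300 = 0.25
  a_12 = 85/1700 = 0.05, a_22 = 340/1700 = 0.20, a_32 = 85/1700 = 0.05, a_42 = 765/1700 = 0.45
  a_13 = 62.5/1250 = 0.05, a_23 = 125/1250 = 0.10, a_33 = 562.5/1250 = 0.45, a_43 = 0/1250 = 0.00
  a_14 = 0/1300 = 0.00, a_24 = 260/1300 = 0.20, a_34 = 260/1300 = 0.20, a_44 = 455/1300 = 0.35
I − A =
  [   0.85    -0.05    -0.05     0.00]
  [  -0.05     0.80    -0.10    -0.20]
  [   0.00    -0.05     0.55    -0.20]
  [  -0.25    -0.45     0.00     0.65]
Compute the cofactors C_ij = (−1)^(i+j)·(3×3 minor ij) of I−A; the adjugate is their transpose:
adj(I−A) = Cᵀ =
  [ 0.224250   0.024000   0.024750   0.015000]
  [ 0.050375   0.301375   0.059375   0.111000]
  [ 0.048625   0.106625   0.361375   0.144000]
  [ 0.121125   0.217875   0.050625   0.368250]
det(I−A) = Σ_j (I−A)_1j·C_1j = (0.85)(0.224250) + (-0.05)(0.050375) + (-0.05)(0.048625) + (0.00)(0.121125) = 0.1856625
(I − A)⁻¹ = adj(I−A) / det(I−A) ≈
  [   1.2078     0.1293     0.1333     0.0808]
  [   0.2713     1.6232     0.3198     0.5979]
  [   0.2619     0.5743     1.9464     0.7756]
  [   0.6524     1.1735     0.2727     1.9834]
Δx = (I − A)⁻¹ Δd with Δd having -30 in the Rail component and 0 elsewhere.
So Δx_1 = L_13 · (-30), where L_13 = adj(I−A)_13 / det(I−A) = 0.024750 / 0.1856625.
Δx_1 = 0.024750 × (-30) / 0.1856625 = -0.7425 / 0.1856625 ≈ -4.00.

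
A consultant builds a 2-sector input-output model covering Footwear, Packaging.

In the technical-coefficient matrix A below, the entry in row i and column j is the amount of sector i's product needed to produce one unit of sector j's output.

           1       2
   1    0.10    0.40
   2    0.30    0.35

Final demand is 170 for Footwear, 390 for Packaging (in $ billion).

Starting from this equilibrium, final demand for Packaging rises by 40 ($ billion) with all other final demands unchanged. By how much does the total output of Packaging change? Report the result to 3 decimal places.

I − A =
  [   0.90    -0.40]
  [  -0.30     0.65]
det(I−A) = (0.90)(0.65) − (-0.40)(-0.30) = 0.4650
adj(I−A) = [[0.65, 0.40], [0.30, 0.90]]
(I − A)⁻¹ = adj(I−A) / det(I−A) ≈
  [   1.3978     0.8602]
  [   0.6452     1.9355]
Δx = (I − A)⁻¹ Δd with Δd having +40 in the Packaging component and 0 elsewhere.
So Δx_2 = L_22 · (+40), where L_22 = adj(I−A)_22 / det(I−A) = 0.90 / 0.4650.
Δx_2 = 0.90 × (+40) / 0.4650 = 36.00 / 0.4650 ≈ 77.419.

Δx_2 = 77.419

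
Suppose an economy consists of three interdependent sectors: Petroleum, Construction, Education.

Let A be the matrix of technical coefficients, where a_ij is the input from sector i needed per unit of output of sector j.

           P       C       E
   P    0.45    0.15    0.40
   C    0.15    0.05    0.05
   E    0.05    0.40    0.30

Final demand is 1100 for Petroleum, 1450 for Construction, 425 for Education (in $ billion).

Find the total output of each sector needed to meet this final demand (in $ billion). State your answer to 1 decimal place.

x_P = 4256.9, x_C = 2316.1, x_E = 2234.7

I − A =
  [   0.55    -0.15    -0.40]
  [  -0.15     0.95    -0.05]
  [  -0.05    -0.40     0.70]
Cofactors of I−A, C_ij = (−1)^(i+j)·(minor ij) (rows/columns in the sector order above):
  C_11 = (0.95)(0.70) − (-0.05)(-0.40) = 0.6450
  C_12 = −[(-0.15)(0.70) − (-0.05)(-0.05)] = 0.1075
  C_13 = (-0.15)(-0.40) − (0.95)(-0.05) = 0.1075
  C_21 = −[(-0.15)(0.70) − (-0.40)(-0.40)] = 0.2650
  C_22 = (0.55)(0.70) − (-0.40)(-0.05) = 0.3650
  C_23 = −[(0.55)(-0.40) − (-0.15)(-0.05)] = 0.2275
  C_31 = (-0.15)(-0.05) − (-0.40)(0.95) = 0.3875
  C_32 = −[(0.55)(-0.05) − (-0.40)(-0.15)] = 0.0875
  C_33 = (0.55)(0.95) − (-0.15)(-0.15) = 0.5000
det(I−A) = Σ_j (I−A)_1j·C_1j = (0.55)(0.6450) + (-0.15)(0.1075) + (-0.40)(0.1075) = 0.295625
adj(I−A) = Cᵀ =
  [ 0.6450   0.2650   0.3875]
  [ 0.1075   0.3650   0.0875]
  [ 0.1075   0.2275   0.5000]
(I − A)⁻¹ = adj(I−A) / det(I−A) ≈
  [   2.1818     0.8964     1.3108]
  [   0.3636     1.2347     0.2960]
  [   0.3636     0.7696     1.6913]
x = (I − A)⁻¹ d = adj(I−A)·d / det(I−A), with det(I−A) = 0.295625:
  x_P = (0.6450·1100 + 0.2650·1450 + 0.3875·425) / 0.295625 = 1258.4375 / 0.295625 ≈ 4256.9
  x_C = (0.1075·1100 + 0.3650·1450 + 0.0875·425) / 0.295625 = 684.6875 / 0.295625 ≈ 2316.1
  x_E = (0.1075·1100 + 0.2275·1450 + 0.5000·425) / 0.295625 = 660.625 / 0.295625 ≈ 2234.7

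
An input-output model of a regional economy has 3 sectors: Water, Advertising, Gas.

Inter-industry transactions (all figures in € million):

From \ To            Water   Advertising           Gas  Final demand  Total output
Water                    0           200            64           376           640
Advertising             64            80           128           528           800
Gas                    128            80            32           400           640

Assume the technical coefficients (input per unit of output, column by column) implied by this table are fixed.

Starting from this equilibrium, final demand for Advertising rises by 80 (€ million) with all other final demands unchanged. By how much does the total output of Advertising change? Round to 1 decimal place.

Δx_2 = 95.1

Technical coefficients a_ij = z_ij / X_j:
  a_11 = 0/640 = 0.00, a_21 = 64/640 = 0.10, a_31 = 128/640 = 0.20
  a_12 = 200/800 = 0.25, a_22 = 80/800 = 0.10, a_32 = 80/800 = 0.10
  a_13 = 64/640 = 0.10, a_23 = 128/640 = 0.20, a_33 = 32/640 = 0.05
I − A =
  [   1.00    -0.25    -0.10]
  [  -0.10     0.90    -0.20]
  [  -0.20    -0.10     0.95]
Cofactors of I−A, C_ij = (−1)^(i+j)·(minor ij) (rows/columns in the sector order above):
  C_11 = (0.90)(0.95) − (-0.20)(-0.10) = 0.8350
  C_12 = −[(-0.10)(0.95) − (-0.20)(-0.20)] = 0.1350
  C_13 = (-0.10)(-0.10) − (0.90)(-0.20) = 0.1900
  C_21 = −[(-0.25)(0.95) − (-0.10)(-0.10)] = 0.2475
  C_22 = (1.00)(0.95) − (-0.10)(-0.20) = 0.9300
  C_23 = −[(1.00)(-0.10) − (-0.25)(-0.20)] = 0.1500
  C_31 = (-0.25)(-0.20) − (-0.10)(0.90) = 0.1400
  C_32 = −[(1.00)(-0.20) − (-0.10)(-0.10)] = 0.2100
  C_33 = (1.00)(0.90) − (-0.25)(-0.10) = 0.8750
det(I−A) = Σ_j (I−A)_1j·C_1j = (1.00)(0.8350) + (-0.25)(0.1350) + (-0.10)(0.1900) = 0.78225
adj(I−A) = Cᵀ =
  [ 0.8350   0.2475   0.1400]
  [ 0.1350   0.9300   0.2100]
  [ 0.1900   0.1500   0.8750]
(I − A)⁻¹ = adj(I−A) / det(I−A) ≈
  [   1.0674     0.3164     0.1790]
  [   0.1726     1.1889     0.2685]
  [   0.2429     0.1918     1.1186]
Δx = (I − A)⁻¹ Δd with Δd having +80 in the Advertising component and 0 elsewhere.
So Δx_2 = L_22 · (+80), where L_22 = adj(I−A)_22 / det(I−A) = 0.9300 / 0.78225.
Δx_2 = 0.9300 × (+80) / 0.78225 = 74.40 / 0.78225 ≈ 95.1.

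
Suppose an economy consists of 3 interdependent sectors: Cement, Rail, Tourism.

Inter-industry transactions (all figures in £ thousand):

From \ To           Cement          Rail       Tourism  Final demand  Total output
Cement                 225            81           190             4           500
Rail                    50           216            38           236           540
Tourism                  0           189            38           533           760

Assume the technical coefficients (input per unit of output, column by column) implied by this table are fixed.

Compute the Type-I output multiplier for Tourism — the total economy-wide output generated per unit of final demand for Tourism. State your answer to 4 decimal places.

m_3 = 1.8692

Technical coefficients a_ij = z_ij / X_j:
  a_11 = 225/500 = 0.45, a_21 = 50/500 = 0.10, a_31 = 0/500 = 0.00
  a_12 = 81/540 = 0.15, a_22 = 216/540 = 0.40, a_32 = 189/540 = 0.35
  a_13 = 190/760 = 0.25, a_23 = 38/760 = 0.05, a_33 = 38/760 = 0.05
I − A =
  [   0.55    -0.15    -0.25]
  [  -0.10     0.60    -0.05]
  [   0.00    -0.35     0.95]
Cofactors of I−A, C_ij = (−1)^(i+j)·(minor ij) (rows/columns in the sector order above):
  C_11 = (0.60)(0.95) − (-0.05)(-0.35) = 0.5525
  C_12 = −[(-0.10)(0.95) − (-0.05)(0.00)] = 0.0950
  C_13 = (-0.10)(-0.35) − (0.60)(0.00) = 0.0350
  C_21 = −[(-0.15)(0.95) − (-0.25)(-0.35)] = 0.2300
  C_22 = (0.55)(0.95) − (-0.25)(0.00) = 0.5225
  C_23 = −[(0.55)(-0.35) − (-0.15)(0.00)] = 0.1925
  C_31 = (-0.15)(-0.05) − (-0.25)(0.60) = 0.1575
  C_32 = −[(0.55)(-0.05) − (-0.25)(-0.10)] = 0.0525
  C_33 = (0.55)(0.60) − (-0.15)(-0.10) = 0.3150
det(I−A) = Σ_j (I−A)_1j·C_1j = (0.55)(0.5525) + (-0.15)(0.0950) + (-0.25)(0.0350) = 0.280875
adj(I−A) = Cᵀ =
  [ 0.5525   0.2300   0.1575]
  [ 0.0950   0.5225   0.0525]
  [ 0.0350   0.1925   0.3150]
(I − A)⁻¹ = adj(I−A) / det(I−A) ≈
  [   1.96707     0.81887     0.56075]
  [   0.33823     1.86026     0.18692]
  [   0.12461     0.68536     1.12150]
The output multiplier for sector j is the column-j sum of the Leontief inverse (I − A)⁻¹ = adj(I−A) / det(I−A).
Column 3 of adj(I−A): (0.1575, 0.0525, 0.3150); det(I−A) = 0.280875.
m_3 = (0.1575 + 0.0525 + 0.3150) / 0.280875 = 0.525 / 0.280875 ≈ 1.8692.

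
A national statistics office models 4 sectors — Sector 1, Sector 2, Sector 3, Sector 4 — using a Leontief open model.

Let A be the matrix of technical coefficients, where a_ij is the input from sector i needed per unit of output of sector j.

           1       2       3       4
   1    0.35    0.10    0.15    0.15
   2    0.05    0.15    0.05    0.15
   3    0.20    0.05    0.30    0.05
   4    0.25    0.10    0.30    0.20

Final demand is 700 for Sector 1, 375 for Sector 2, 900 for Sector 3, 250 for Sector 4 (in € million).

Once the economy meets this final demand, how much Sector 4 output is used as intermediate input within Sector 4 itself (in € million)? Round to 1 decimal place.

I − A =
  [   0.65    -0.10    -0.15    -0.15]
  [  -0.05     0.85    -0.05    -0.15]
  [  -0.20    -0.05     0.70    -0.05]
  [  -0.25    -0.10    -0.30     0.80]
Compute the cofactors C_ij = (−1)^(i+j)·(3×3 minor ij) of I−A; the adjugate is their transpose:
adj(I−A) = Cᵀ =
  [ 0.448250   0.074000   0.147250   0.107125]
  [ 0.071125   0.293125   0.067250   0.072500]
  [ 0.147750   0.047625   0.391875   0.061125]
  [ 0.204375   0.077625   0.201375   0.354750]
det(I−A) = Σ_j (I−A)_1j·C_1j = (0.65)(0.448250) + (-0.10)(0.071125) + (-0.15)(0.147750) + (-0.15)(0.204375) = 0.23143125
(I − A)⁻¹ = adj(I−A) / det(I−A) ≈
  [   1.9369     0.3197     0.6363     0.4629]
  [   0.3073     1.2666     0.2906     0.3133]
  [   0.6384     0.2058     1.6933     0.2641]
  [   0.8831     0.3354     0.8701     1.5329]
First solve x = (I − A)⁻¹ d = adj(I−A)·d / det(I−A); in particular x_4 = (0.204375·700 + 0.077625·375 + 0.201375·900 + 0.354750·250) / 0.23143125 = 442.096875 / 0.23143125 ≈ 1910.273.
Intermediate flow from 4 to 4: z_44 = a_44 · x_4 = 0.20 × 442.096875 / 0.23143125 = 88.419375 / 0.23143125 ≈ 382.1.

z_44 = 382.1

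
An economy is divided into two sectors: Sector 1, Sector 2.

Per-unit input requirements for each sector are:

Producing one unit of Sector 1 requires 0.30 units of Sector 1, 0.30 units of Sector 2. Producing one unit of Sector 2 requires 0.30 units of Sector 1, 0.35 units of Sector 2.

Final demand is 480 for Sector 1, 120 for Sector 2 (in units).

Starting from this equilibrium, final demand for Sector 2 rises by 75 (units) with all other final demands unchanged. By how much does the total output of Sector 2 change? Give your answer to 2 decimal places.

I − A =
  [   0.70    -0.30]
  [  -0.30     0.65]
det(I−A) = (0.70)(0.65) − (-0.30)(-0.30) = 0.3650
adj(I−A) = [[0.65, 0.30], [0.30, 0.70]]
(I − A)⁻¹ = adj(I−A) / det(I−A) ≈
  [   1.7808     0.8219]
  [   0.8219     1.9178]
Δx = (I − A)⁻¹ Δd with Δd having +75 in the Sector 2 component and 0 elsewhere.
So Δx_2 = L_22 · (+75), where L_22 = adj(I−A)_22 / det(I−A) = 0.70 / 0.3650.
Δx_2 = 0.70 × (+75) / 0.3650 = 52.50 / 0.3650 ≈ 143.84.

Δx_2 = 143.84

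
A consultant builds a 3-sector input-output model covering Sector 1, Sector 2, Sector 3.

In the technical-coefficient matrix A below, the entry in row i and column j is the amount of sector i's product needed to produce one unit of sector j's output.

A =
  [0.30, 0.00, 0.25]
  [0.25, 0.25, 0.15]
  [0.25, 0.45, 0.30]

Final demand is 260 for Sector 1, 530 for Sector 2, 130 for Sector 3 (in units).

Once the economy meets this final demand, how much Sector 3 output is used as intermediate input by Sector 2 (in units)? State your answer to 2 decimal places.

I − A =
  [   0.70     0.00    -0.25]
  [  -0.25     0.75    -0.15]
  [  -0.25    -0.45     0.70]
Cofactors of I−A, C_ij = (−1)^(i+j)·(minor ij) (rows/columns in the sector order above):
  C_11 = (0.75)(0.70) − (-0.15)(-0.45) = 0.4575
  C_12 = −[(-0.25)(0.70) − (-0.15)(-0.25)] = 0.2125
  C_13 = (-0.25)(-0.45) − (0.75)(-0.25) = 0.3000
  C_21 = −[(0.00)(0.70) − (-0.25)(-0.45)] = 0.1125
  C_22 = (0.70)(0.70) − (-0.25)(-0.25) = 0.4275
  C_23 = −[(0.70)(-0.45) − (0.00)(-0.25)] = 0.3150
  C_31 = (0.00)(-0.15) − (-0.25)(0.75) = 0.1875
  C_32 = −[(0.70)(-0.15) − (-0.25)(-0.25)] = 0.1675
  C_33 = (0.70)(0.75) − (0.00)(-0.25) = 0.5250
det(I−A) = Σ_j (I−A)_1j·C_1j = (0.70)(0.4575) + (0.00)(0.2125) + (-0.25)(0.3000) = 0.24525
adj(I−A) = Cᵀ =
  [ 0.4575   0.1125   0.1875]
  [ 0.2125   0.4275   0.1675]
  [ 0.3000   0.3150   0.5250]
(I − A)⁻¹ = adj(I−A) / det(I−A) ≈
  [   1.8654     0.4587     0.7645]
  [   0.8665     1.7431     0.6830]
  [   1.2232     1.2844     2.1407]
First solve x = (I − A)⁻¹ d = adj(I−A)·d / det(I−A); in particular x_2 = (0.2125·260 + 0.4275·530 + 0.1675·130) / 0.24525 = 303.60 / 0.24525 ≈ 1237.9205.
Intermediate flow from 3 to 2: z_32 = a_32 · x_2 = 0.45 × 303.60 / 0.24525 = 136.62 / 0.24525 ≈ 557.06.

z_32 = 557.06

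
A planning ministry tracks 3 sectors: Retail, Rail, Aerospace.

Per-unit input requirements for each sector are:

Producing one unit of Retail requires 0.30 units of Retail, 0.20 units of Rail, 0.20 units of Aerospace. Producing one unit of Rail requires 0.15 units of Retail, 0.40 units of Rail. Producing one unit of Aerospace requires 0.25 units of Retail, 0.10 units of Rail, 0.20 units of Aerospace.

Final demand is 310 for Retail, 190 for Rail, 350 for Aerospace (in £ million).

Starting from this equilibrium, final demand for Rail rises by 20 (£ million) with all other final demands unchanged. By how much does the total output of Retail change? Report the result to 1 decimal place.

Δx_1 = 8.6

I − A =
  [   0.70    -0.15    -0.25]
  [  -0.20     0.60    -0.10]
  [  -0.20     0.00     0.80]
Cofactors of I−A, C_ij = (−1)^(i+j)·(minor ij) (rows/columns in the sector order above):
  C_11 = (0.60)(0.80) − (-0.10)(0.00) = 0.4800
  C_12 = −[(-0.20)(0.80) − (-0.10)(-0.20)] = 0.1800
  C_13 = (-0.20)(0.00) − (0.60)(-0.20) = 0.1200
  C_21 = −[(-0.15)(0.80) − (-0.25)(0.00)] = 0.1200
  C_22 = (0.70)(0.80) − (-0.25)(-0.20) = 0.5100
  C_23 = −[(0.70)(0.00) − (-0.15)(-0.20)] = 0.0300
  C_31 = (-0.15)(-0.10) − (-0.25)(0.60) = 0.1650
  C_32 = −[(0.70)(-0.10) − (-0.25)(-0.20)] = 0.1200
  C_33 = (0.70)(0.60) − (-0.15)(-0.20) = 0.3900
det(I−A) = Σ_j (I−A)_1j·C_1j = (0.70)(0.4800) + (-0.15)(0.1800) + (-0.25)(0.1200) = 0.2790
adj(I−A) = Cᵀ =
  [ 0.4800   0.1200   0.1650]
  [ 0.1800   0.5100   0.1200]
  [ 0.1200   0.0300   0.3900]
(I − A)⁻¹ = adj(I−A) / det(I−A) ≈
  [   1.7204     0.4301     0.5914]
  [   0.6452     1.8280     0.4301]
  [   0.4301     0.1075     1.3978]
Δx = (I − A)⁻¹ Δd with Δd having +20 in the Rail component and 0 elsewhere.
So Δx_1 = L_12 · (+20), where L_12 = adj(I−A)_12 / det(I−A) = 0.1200 / 0.2790.
Δx_1 = 0.1200 × (+20) / 0.2790 = 2.40 / 0.2790 ≈ 8.6.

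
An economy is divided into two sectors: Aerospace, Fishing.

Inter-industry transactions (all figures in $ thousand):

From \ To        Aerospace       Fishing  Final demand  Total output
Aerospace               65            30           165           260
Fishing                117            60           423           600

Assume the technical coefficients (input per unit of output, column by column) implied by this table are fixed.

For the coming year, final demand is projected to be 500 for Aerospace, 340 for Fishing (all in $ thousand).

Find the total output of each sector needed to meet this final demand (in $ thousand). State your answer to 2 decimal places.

Technical coefficients a_ij = z_ij / X_j:
  a_AA = 65/260 = 0.25, a_FA = 117/260 = 0.45
  a_AF = 30/600 = 0.05, a_FF = 60/600 = 0.10
I − A =
  [   0.75    -0.05]
  [  -0.45     0.90]
det(I−A) = (0.75)(0.90) − (-0.05)(-0.45) = 0.6525
adj(I−A) = [[0.90, 0.05], [0.45, 0.75]]
(I − A)⁻¹ = adj(I−A) / det(I−A) ≈
  [   1.3793     0.0766]
  [   0.6897     1.1494]
x = (I − A)⁻¹ d = adj(I−A)·d / det(I−A), with det(I−A) = 0.6525:
  x_A = (0.90·500 + 0.05·340) / 0.6525 = 467.00 / 0.6525 ≈ 715.71
  x_F = (0.45·500 + 0.75·340) / 0.6525 = 480.00 / 0.6525 ≈ 735.63

x_A = 715.71, x_F = 735.63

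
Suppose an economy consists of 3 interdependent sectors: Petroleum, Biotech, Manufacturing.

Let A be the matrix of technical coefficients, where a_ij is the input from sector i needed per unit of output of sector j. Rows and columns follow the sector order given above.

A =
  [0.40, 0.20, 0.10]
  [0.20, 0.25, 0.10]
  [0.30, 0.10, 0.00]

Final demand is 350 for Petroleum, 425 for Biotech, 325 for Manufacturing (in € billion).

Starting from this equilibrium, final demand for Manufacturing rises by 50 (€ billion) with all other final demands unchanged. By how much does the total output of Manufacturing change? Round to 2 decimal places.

Δx_3 = 54.89

I − A =
  [   0.60    -0.20    -0.10]
  [  -0.20     0.75    -0.10]
  [  -0.30    -0.10     1.00]
Cofactors of I−A, C_ij = (−1)^(i+j)·(minor ij) (rows/columns in the sector order above):
  C_11 = (0.75)(1.00) − (-0.10)(-0.10) = 0.7400
  C_12 = −[(-0.20)(1.00) − (-0.10)(-0.30)] = 0.2300
  C_13 = (-0.20)(-0.10) − (0.75)(-0.30) = 0.2450
  C_21 = −[(-0.20)(1.00) − (-0.10)(-0.10)] = 0.2100
  C_22 = (0.60)(1.00) − (-0.10)(-0.30) = 0.5700
  C_23 = −[(0.60)(-0.10) − (-0.20)(-0.30)] = 0.1200
  C_31 = (-0.20)(-0.10) − (-0.10)(0.75) = 0.0950
  C_32 = −[(0.60)(-0.10) − (-0.10)(-0.20)] = 0.0800
  C_33 = (0.60)(0.75) − (-0.20)(-0.20) = 0.4100
det(I−A) = Σ_j (I−A)_1j·C_1j = (0.60)(0.7400) + (-0.20)(0.2300) + (-0.10)(0.2450) = 0.3735
adj(I−A) = Cᵀ =
  [ 0.7400   0.2100   0.0950]
  [ 0.2300   0.5700   0.0800]
  [ 0.2450   0.1200   0.4100]
(I − A)⁻¹ = adj(I−A) / det(I−A) ≈
  [   1.9813     0.5622     0.2544]
  [   0.6158     1.5261     0.2142]
  [   0.6560     0.3213     1.0977]
Δx = (I − A)⁻¹ Δd with Δd having +50 in the Manufacturing component and 0 elsewhere.
So Δx_3 = L_33 · (+50), where L_33 = adj(I−A)_33 / det(I−A) = 0.4100 / 0.3735.
Δx_3 = 0.4100 × (+50) / 0.3735 = 20.50 / 0.3735 ≈ 54.89.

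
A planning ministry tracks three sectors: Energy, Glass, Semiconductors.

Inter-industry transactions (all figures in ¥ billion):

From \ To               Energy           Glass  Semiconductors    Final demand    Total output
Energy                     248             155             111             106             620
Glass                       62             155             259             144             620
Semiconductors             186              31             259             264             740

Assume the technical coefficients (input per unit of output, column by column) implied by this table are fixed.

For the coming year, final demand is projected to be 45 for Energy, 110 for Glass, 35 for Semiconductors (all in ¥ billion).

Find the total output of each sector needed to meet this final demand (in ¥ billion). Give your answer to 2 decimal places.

Technical coefficients a_ij = z_ij / X_j:
  a_EE = 248/620 = 0.40, a_GE = 62/620 = 0.10, a_SE = 186/620 = 0.30
  a_EG = 155/620 = 0.25, a_GG = 155/620 = 0.25, a_SG = 31/620 = 0.05
  a_ES = 111/740 = 0.15, a_GS = 259/740 = 0.35, a_SS = 259/740 = 0.35
I − A =
  [   0.60    -0.25    -0.15]
  [  -0.10     0.75    -0.35]
  [  -0.30    -0.05     0.65]
Cofactors of I−A, C_ij = (−1)^(i+j)·(minor ij) (rows/columns in the sector order above):
  C_11 = (0.75)(0.65) − (-0.35)(-0.05) = 0.4700
  C_12 = −[(-0.10)(0.65) − (-0.35)(-0.30)] = 0.1700
  C_13 = (-0.10)(-0.05) − (0.75)(-0.30) = 0.2300
  C_21 = −[(-0.25)(0.65) − (-0.15)(-0.05)] = 0.1700
  C_22 = (0.60)(0.65) − (-0.15)(-0.30) = 0.3450
  C_23 = −[(0.60)(-0.05) − (-0.25)(-0.30)] = 0.1050
  C_31 = (-0.25)(-0.35) − (-0.15)(0.75) = 0.2000
  C_32 = −[(0.60)(-0.35) − (-0.15)(-0.10)] = 0.2250
  C_33 = (0.60)(0.75) − (-0.25)(-0.10) = 0.4250
det(I−A) = Σ_j (I−A)_1j·C_1j = (0.60)(0.4700) + (-0.25)(0.1700) + (-0.15)(0.2300) = 0.2050
adj(I−A) = Cᵀ =
  [ 0.4700   0.1700   0.2000]
  [ 0.1700   0.3450   0.2250]
  [ 0.2300   0.1050   0.4250]
(I − A)⁻¹ = adj(I−A) / det(I−A) ≈
  [   2.2927     0.8293     0.9756]
  [   0.8293     1.6829     1.0976]
  [   1.1220     0.5122     2.0732]
x = (I − A)⁻¹ d = adj(I−A)·d / det(I−A), with det(I−A) = 0.2050:
  x_E = (0.4700·45 + 0.1700·110 + 0.2000·35) / 0.2050 = 46.85 / 0.2050 ≈ 228.54
  x_G = (0.1700·45 + 0.3450·110 + 0.2250·35) / 0.2050 = 53.475 / 0.2050 ≈ 260.85
  x_S = (0.2300·45 + 0.1050·110 + 0.4250·35) / 0.2050 = 36.775 / 0.2050 ≈ 179.39

x_E = 228.54, x_G = 260.85, x_S = 179.39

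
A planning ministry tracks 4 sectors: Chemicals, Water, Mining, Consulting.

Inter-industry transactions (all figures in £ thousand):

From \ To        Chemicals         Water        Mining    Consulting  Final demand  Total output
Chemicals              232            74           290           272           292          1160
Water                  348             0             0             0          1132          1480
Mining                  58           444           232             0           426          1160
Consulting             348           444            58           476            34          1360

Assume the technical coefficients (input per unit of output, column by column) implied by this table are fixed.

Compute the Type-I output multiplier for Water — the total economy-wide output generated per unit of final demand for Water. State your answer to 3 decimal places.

m_2 = 2.682

Technical coefficients a_ij = z_ij / X_j:
  a_11 = 232/1160 = 0.20, a_21 = 348/1160 = 0.30, a_31 = 58/1160 = 0.05, a_41 = 348/1160 = 0.30
  a_12 = 74/1480 = 0.05, a_22 = 0/1480 = 0.00, a_32 = 444/1480 = 0.30, a_42 = 444/1480 = 0.30
  a_13 = 290/1160 = 0.25, a_23 = 0/1160 = 0.00, a_33 = 232/1160 = 0.20, a_43 = 58/1160 = 0.05
  a_14 = 272/1360 = 0.20, a_24 = 0/1360 = 0.00, a_34 = 0/1360 = 0.00, a_44 = 476/1360 = 0.35
I − A =
  [   0.80    -0.05    -0.25    -0.20]
  [  -0.30     1.00     0.00     0.00]
  [  -0.05    -0.30     0.80     0.00]
  [  -0.30    -0.30    -0.05     0.65]
Compute the cofactors C_ij = (−1)^(i+j)·(3×3 minor ij) of I−A; the adjugate is their transpose:
adj(I−A) = Cᵀ =
  [ 0.520000   0.125750   0.172500   0.160000]
  [ 0.156000   0.359375   0.051750   0.048000]
  [ 0.091000   0.142625   0.432250   0.028000]
  [ 0.319000   0.234875   0.136750   0.593000]
det(I−A) = Σ_j (I−A)_1j·C_1j = (0.80)(0.520000) + (-0.05)(0.156000) + (-0.25)(0.091000) + (-0.20)(0.319000) = 0.32165
(I − A)⁻¹ = adj(I−A) / det(I−A) ≈
  [   1.6167     0.3910     0.5363     0.4974]
  [   0.4850     1.1173     0.1609     0.1492]
  [   0.2829     0.4434     1.3439     0.0871]
  [   0.9918     0.7302     0.4252     1.8436]
The output multiplier for sector j is the column-j sum of the Leontief inverse (I − A)⁻¹ = adj(I−A) / det(I−A).
Column 2 of adj(I−A): (0.125750, 0.359375, 0.142625, 0.234875); det(I−A) = 0.32165.
m_2 = (0.125750 + 0.359375 + 0.142625 + 0.234875) / 0.32165 = 0.862625 / 0.32165 ≈ 2.682.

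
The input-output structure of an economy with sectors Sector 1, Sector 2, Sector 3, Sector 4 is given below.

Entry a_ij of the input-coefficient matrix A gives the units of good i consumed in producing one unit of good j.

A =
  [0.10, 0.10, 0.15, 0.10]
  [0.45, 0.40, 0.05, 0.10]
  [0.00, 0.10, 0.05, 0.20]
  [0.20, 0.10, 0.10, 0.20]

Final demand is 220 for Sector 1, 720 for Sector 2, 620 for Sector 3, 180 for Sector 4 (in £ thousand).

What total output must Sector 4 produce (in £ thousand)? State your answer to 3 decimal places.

x_4 = 776.327

I − A =
  [   0.90    -0.10    -0.15    -0.10]
  [  -0.45     0.60    -0.05    -0.10]
  [   0.00    -0.10     0.95    -0.20]
  [  -0.20    -0.10    -0.10     0.80]
Compute the cofactors C_ij = (−1)^(i+j)·(3×3 minor ij) of I−A; the adjugate is their transpose:
adj(I−A) = Cᵀ =
  [ 0.42850   0.09950   0.08200   0.08650]
  [ 0.35400   0.64100   0.10550   0.15075]
  [ 0.07100   0.09200   0.36850   0.11250]
  [ 0.16025   0.11650   0.07975   0.45900]
det(I−A) = Σ_j (I−A)_1j·C_1j = (0.90)(0.42850) + (-0.10)(0.35400) + (-0.15)(0.07100) + (-0.10)(0.16025) = 0.323575
(I − A)⁻¹ = adj(I−A) / det(I−A) ≈
  [   1.3243     0.3075     0.2534     0.2673]
  [   1.0940     1.9810     0.3260     0.4659]
  [   0.2194     0.2843     1.1388     0.3477]
  [   0.4952     0.3600     0.2465     1.4185]
x = (I − A)⁻¹ d = adj(I−A)·d / det(I−A), with det(I−A) = 0.323575:
  x_1 = (0.42850·220 + 0.09950·720 + 0.08200·620 + 0.08650·180) / 0.323575 = 232.32 / 0.323575 ≈ 717.979
  x_2 = (0.35400·220 + 0.64100·720 + 0.10550·620 + 0.15075·180) / 0.323575 = 631.945 / 0.323575 ≈ 1953.009
  x_3 = (0.07100·220 + 0.09200·720 + 0.36850·620 + 0.11250·180) / 0.323575 = 330.58 / 0.323575 ≈ 1021.649
  x_4 = (0.16025·220 + 0.11650·720 + 0.07975·620 + 0.45900·180) / 0.323575 = 251.20 / 0.323575 ≈ 776.327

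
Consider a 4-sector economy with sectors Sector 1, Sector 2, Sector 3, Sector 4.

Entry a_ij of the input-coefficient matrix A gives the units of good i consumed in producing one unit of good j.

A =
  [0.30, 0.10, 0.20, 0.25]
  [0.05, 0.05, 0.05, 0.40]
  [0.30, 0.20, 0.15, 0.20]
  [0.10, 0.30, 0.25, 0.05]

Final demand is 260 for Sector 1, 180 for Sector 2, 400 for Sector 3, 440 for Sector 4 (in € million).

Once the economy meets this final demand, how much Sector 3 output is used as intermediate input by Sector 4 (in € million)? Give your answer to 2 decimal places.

z_34 = 252.73

I − A =
  [   0.70    -0.10    -0.20    -0.25]
  [  -0.05     0.95    -0.05    -0.40]
  [  -0.30    -0.20     0.85    -0.20]
  [  -0.10    -0.30    -0.25     0.95]
Compute the cofactors C_ij = (−1)^(i+j)·(3×3 minor ij) of I−A; the adjugate is their transpose:
adj(I−A) = Cᵀ =
  [ 0.585125   0.202000   0.234375   0.288375]
  [ 0.117125   0.429250   0.122625   0.237375]
  [ 0.274250   0.223000   0.511500   0.273750]
  [ 0.170750   0.215500   0.198000   0.493500]
det(I−A) = Σ_j (I−A)_1j·C_1j = (0.70)(0.585125) + (-0.10)(0.117125) + (-0.20)(0.274250) + (-0.25)(0.170750) = 0.3003375
(I − A)⁻¹ = adj(I−A) / det(I−A) ≈
  [   1.9482     0.6726     0.7804     0.9602]
  [   0.3900     1.4292     0.4083     0.7904]
  [   0.9131     0.7425     1.7031     0.9115]
  [   0.5685     0.7175     0.6593     1.6432]
First solve x = (I − A)⁻¹ d = adj(I−A)·d / det(I−A); in particular x_4 = (0.170750·260 + 0.215500·180 + 0.198000·400 + 0.493500·440) / 0.3003375 = 379.525 / 0.3003375 ≈ 1263.6617.
Intermediate flow from 3 to 4: z_34 = a_34 · x_4 = 0.20 × 379.525 / 0.3003375 = 75.905 / 0.3003375 ≈ 252.73.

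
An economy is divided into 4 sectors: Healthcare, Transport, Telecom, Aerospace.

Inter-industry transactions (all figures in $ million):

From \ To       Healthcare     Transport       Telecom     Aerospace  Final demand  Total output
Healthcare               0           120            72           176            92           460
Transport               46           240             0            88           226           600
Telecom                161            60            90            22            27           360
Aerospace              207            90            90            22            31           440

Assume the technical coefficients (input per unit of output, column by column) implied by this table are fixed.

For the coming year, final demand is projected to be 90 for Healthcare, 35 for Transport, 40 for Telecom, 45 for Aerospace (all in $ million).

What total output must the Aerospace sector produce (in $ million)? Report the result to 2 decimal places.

Technical coefficients a_ij = z_ij / X_j:
  a_11 = 0/460 = 0.00, a_21 = 46/460 = 0.10, a_31 = 161/460 = 0.35, a_41 = 207/460 = 0.45
  a_12 = 120/600 = 0.20, a_22 = 240/600 = 0.40, a_32 = 60/600 = 0.10, a_42 = 90/600 = 0.15
  a_13 = 72/360 = 0.20, a_23 = 0/360 = 0.00, a_33 = 90/360 = 0.25, a_43 = 90/360 = 0.25
  a_14 = 176/440 = 0.40, a_24 = 88/440 = 0.20, a_34 = 22/440 = 0.05, a_44 = 22/440 = 0.05
I − A =
  [   1.00    -0.20    -0.20    -0.40]
  [  -0.10     0.60     0.00    -0.20]
  [  -0.35    -0.10     0.75    -0.05]
  [  -0.45    -0.15    -0.25     0.95]
Compute the cofactors C_ij = (−1)^(i+j)·(3×3 minor ij) of I−A; the adjugate is their transpose:
adj(I−A) = Cᵀ =
  [ 0.39250   0.21550   0.17800   0.22000]
  [ 0.15500   0.45900   0.09700   0.16700]
  [ 0.22175   0.17650   0.38900   0.15100]
  [ 0.26875   0.22100   0.20200   0.39100]
det(I−A) = Σ_j (I−A)_1j·C_1j = (1.00)(0.39250) + (-0.20)(0.15500) + (-0.20)(0.22175) + (-0.40)(0.26875) = 0.20965
(I − A)⁻¹ = adj(I−A) / det(I−A) ≈
  [   1.8722     1.0279     0.8490     1.0494]
  [   0.7393     2.1894     0.4627     0.7966]
  [   1.0577     0.8419     1.8555     0.7202]
  [   1.2819     1.0541     0.9635     1.8650]
x = (I − A)⁻¹ d = adj(I−A)·d / det(I−A), with det(I−A) = 0.20965:
  x_1 = (0.39250·90 + 0.21550·35 + 0.17800·40 + 0.22000·45) / 0.20965 = 59.8875 / 0.20965 ≈ 285.65
  x_2 = (0.15500·90 + 0.45900·35 + 0.09700·40 + 0.16700·45) / 0.20965 = 41.41 / 0.20965 ≈ 197.52
  x_3 = (0.22175·90 + 0.17650·35 + 0.38900·40 + 0.15100·45) / 0.20965 = 48.49 / 0.20965 ≈ 231.29
  x_4 = (0.26875·90 + 0.22100·35 + 0.20200·40 + 0.39100·45) / 0.20965 = 57.5975 / 0.20965 ≈ 274.73

x_4 = 274.73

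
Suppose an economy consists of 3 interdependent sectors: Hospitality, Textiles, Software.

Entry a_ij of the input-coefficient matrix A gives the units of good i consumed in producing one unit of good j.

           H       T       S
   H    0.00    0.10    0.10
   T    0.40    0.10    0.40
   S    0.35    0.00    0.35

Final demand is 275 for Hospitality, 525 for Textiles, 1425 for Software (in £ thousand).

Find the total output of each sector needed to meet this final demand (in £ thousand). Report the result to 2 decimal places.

I − A =
  [   1.00    -0.10    -0.10]
  [  -0.40     0.90    -0.40]
  [  -0.35     0.00     0.65]
Cofactors of I−A, C_ij = (−1)^(i+j)·(minor ij) (rows/columns in the sector order above):
  C_11 = (0.90)(0.65) − (-0.40)(0.00) = 0.5850
  C_12 = −[(-0.40)(0.65) − (-0.40)(-0.35)] = 0.4000
  C_13 = (-0.40)(0.00) − (0.90)(-0.35) = 0.3150
  C_21 = −[(-0.10)(0.65) − (-0.10)(0.00)] = 0.0650
  C_22 = (1.00)(0.65) − (-0.10)(-0.35) = 0.6150
  C_23 = −[(1.00)(0.00) − (-0.10)(-0.35)] = 0.0350
  C_31 = (-0.10)(-0.40) − (-0.10)(0.90) = 0.1300
  C_32 = −[(1.00)(-0.40) − (-0.10)(-0.40)] = 0.4400
  C_33 = (1.00)(0.90) − (-0.10)(-0.40) = 0.8600
det(I−A) = Σ_j (I−A)_1j·C_1j = (1.00)(0.5850) + (-0.10)(0.4000) + (-0.10)(0.3150) = 0.5135
adj(I−A) = Cᵀ =
  [ 0.5850   0.0650   0.1300]
  [ 0.4000   0.6150   0.4400]
  [ 0.3150   0.0350   0.8600]
(I − A)⁻¹ = adj(I−A) / det(I−A) ≈
  [   1.1392     0.1266     0.2532]
  [   0.7790     1.1977     0.8569]
  [   0.6134     0.0682     1.6748]
x = (I − A)⁻¹ d = adj(I−A)·d / det(I−A), with det(I−A) = 0.5135:
  x_H = (0.5850·275 + 0.0650·525 + 0.1300·1425) / 0.5135 = 380.25 / 0.5135 ≈ 740.51
  x_T = (0.4000·275 + 0.6150·525 + 0.4400·1425) / 0.5135 = 1059.875 / 0.5135 ≈ 2064.02
  x_S = (0.3150·275 + 0.0350·525 + 0.8600·1425) / 0.5135 = 1330.50 / 0.5135 ≈ 2591.04

x_H = 740.51, x_T = 2064.02, x_S = 2591.04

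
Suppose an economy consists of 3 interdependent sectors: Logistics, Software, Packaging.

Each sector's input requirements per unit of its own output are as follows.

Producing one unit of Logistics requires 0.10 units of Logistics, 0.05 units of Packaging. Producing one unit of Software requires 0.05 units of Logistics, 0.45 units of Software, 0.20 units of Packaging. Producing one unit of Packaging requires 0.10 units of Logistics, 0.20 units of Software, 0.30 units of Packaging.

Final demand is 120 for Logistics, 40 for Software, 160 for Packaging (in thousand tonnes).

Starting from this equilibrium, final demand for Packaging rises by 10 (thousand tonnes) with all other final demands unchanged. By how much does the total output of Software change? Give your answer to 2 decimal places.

Δx_2 = 5.86

I − A =
  [   0.90    -0.05    -0.10]
  [   0.00     0.55    -0.20]
  [  -0.05    -0.20     0.70]
Cofactors of I−A, C_ij = (−1)^(i+j)·(minor ij) (rows/columns in the sector order above):
  C_11 = (0.55)(0.70) − (-0.20)(-0.20) = 0.3450
  C_12 = −[(0.00)(0.70) − (-0.20)(-0.05)] = 0.0100
  C_13 = (0.00)(-0.20) − (0.55)(-0.05) = 0.0275
  C_21 = −[(-0.05)(0.70) − (-0.10)(-0.20)] = 0.0550
  C_22 = (0.90)(0.70) − (-0.10)(-0.05) = 0.6250
  C_23 = −[(0.90)(-0.20) − (-0.05)(-0.05)] = 0.1825
  C_31 = (-0.05)(-0.20) − (-0.10)(0.55) = 0.0650
  C_32 = −[(0.90)(-0.20) − (-0.10)(0.00)] = 0.1800
  C_33 = (0.90)(0.55) − (-0.05)(0.00) = 0.4950
det(I−A) = Σ_j (I−A)_1j·C_1j = (0.90)(0.3450) + (-0.05)(0.0100) + (-0.10)(0.0275) = 0.30725
adj(I−A) = Cᵀ =
  [ 0.3450   0.0550   0.0650]
  [ 0.0100   0.6250   0.1800]
  [ 0.0275   0.1825   0.4950]
(I − A)⁻¹ = adj(I−A) / det(I−A) ≈
  [   1.1229     0.1790     0.2116]
  [   0.0325     2.0342     0.5858]
  [   0.0895     0.5940     1.6111]
Δx = (I − A)⁻¹ Δd with Δd having +10 in the Packaging component and 0 elsewhere.
So Δx_2 = L_23 · (+10), where L_23 = adj(I−A)_23 / det(I−A) = 0.1800 / 0.30725.
Δx_2 = 0.1800 × (+10) / 0.30725 = 1.80 / 0.30725 ≈ 5.86.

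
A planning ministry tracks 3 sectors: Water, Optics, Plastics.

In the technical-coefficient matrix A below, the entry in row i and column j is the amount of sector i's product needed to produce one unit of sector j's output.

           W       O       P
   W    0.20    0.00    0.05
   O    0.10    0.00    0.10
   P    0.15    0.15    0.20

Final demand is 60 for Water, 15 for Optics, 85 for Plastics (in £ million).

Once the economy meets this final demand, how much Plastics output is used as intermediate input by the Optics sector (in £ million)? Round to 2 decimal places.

I − A =
  [   0.80     0.00    -0.05]
  [  -0.10     1.00    -0.10]
  [  -0.15    -0.15     0.80]
Cofactors of I−A, C_ij = (−1)^(i+j)·(minor ij) (rows/columns in the sector order above):
  C_11 = (1.00)(0.80) − (-0.10)(-0.15) = 0.7850
  C_12 = −[(-0.10)(0.80) − (-0.10)(-0.15)] = 0.0950
  C_13 = (-0.10)(-0.15) − (1.00)(-0.15) = 0.1650
  C_21 = −[(0.00)(0.80) − (-0.05)(-0.15)] = 0.0075
  C_22 = (0.80)(0.80) − (-0.05)(-0.15) = 0.6325
  C_23 = −[(0.80)(-0.15) − (0.00)(-0.15)] = 0.1200
  C_31 = (0.00)(-0.10) − (-0.05)(1.00) = 0.0500
  C_32 = −[(0.80)(-0.10) − (-0.05)(-0.10)] = 0.0850
  C_33 = (0.80)(1.00) − (0.00)(-0.10) = 0.8000
det(I−A) = Σ_j (I−A)_1j·C_1j = (0.80)(0.7850) + (0.00)(0.0950) + (-0.05)(0.1650) = 0.61975
adj(I−A) = Cᵀ =
  [ 0.7850   0.0075   0.0500]
  [ 0.0950   0.6325   0.0850]
  [ 0.1650   0.1200   0.8000]
(I − A)⁻¹ = adj(I−A) / det(I−A) ≈
  [   1.2666     0.0121     0.0807]
  [   0.1533     1.0206     0.1372]
  [   0.2662     0.1936     1.2908]
First solve x = (I − A)⁻¹ d = adj(I−A)·d / det(I−A); in particular x_O = (0.0950·60 + 0.6325·15 + 0.0850·85) / 0.61975 = 22.4125 / 0.61975 ≈ 36.1638.
Intermediate flow from P to O: z_PO = a_PO · x_O = 0.15 × 22.4125 / 0.61975 = 3.361875 / 0.61975 ≈ 5.42.

z_PO = 5.42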